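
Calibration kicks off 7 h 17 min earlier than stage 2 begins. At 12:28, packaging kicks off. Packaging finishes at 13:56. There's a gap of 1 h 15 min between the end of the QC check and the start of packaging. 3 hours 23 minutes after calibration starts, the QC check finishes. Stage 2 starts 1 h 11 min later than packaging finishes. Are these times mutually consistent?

Stage 2 starts at 13:56 + 71 min = 15:07.
Calibration starts at 15:07 − 437 min = 07:50.
The QC check ends at 07:50 + 203 min = 11:13.
Packaging starts at 11:13 + 75 min = 12:28.
That matches the stated 12:28, so the schedule is consistent.

Yes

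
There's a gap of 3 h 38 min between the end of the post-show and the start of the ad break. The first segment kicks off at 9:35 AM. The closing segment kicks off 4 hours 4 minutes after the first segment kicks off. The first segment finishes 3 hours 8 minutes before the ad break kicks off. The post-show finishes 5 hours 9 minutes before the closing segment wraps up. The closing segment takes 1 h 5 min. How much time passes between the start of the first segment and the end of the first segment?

half an hour

The closing segment starts at 9:35 AM + 244 min = 1:39 PM.
The closing segment ends at 1:39 PM + 65 min = 2:44 PM.
The post-show ends at 2:44 PM − 309 min = 9:35 AM.
The ad break starts at 9:35 AM + 218 min = 1:13 PM.
The first segment ends at 1:13 PM − 188 min = 10:05 AM.
From 9:35 AM to 10:05 AM is half an hour.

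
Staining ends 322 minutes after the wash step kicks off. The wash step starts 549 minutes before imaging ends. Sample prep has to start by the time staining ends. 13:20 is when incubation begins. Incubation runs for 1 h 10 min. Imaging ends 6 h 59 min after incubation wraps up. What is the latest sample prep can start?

17:42

Incubation ends at 13:20 + 70 min = 14:30.
Imaging ends at 14:30 + 419 min = 21:29.
The wash step starts at 21:29 − 549 min = 12:20.
Staining ends at 12:20 + 322 min = 17:42.
Sample prep is bounded by staining, so the latest it can start is 17:42.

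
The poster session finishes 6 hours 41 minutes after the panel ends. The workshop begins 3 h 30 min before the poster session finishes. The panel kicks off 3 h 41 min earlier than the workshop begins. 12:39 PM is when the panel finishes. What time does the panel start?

12:09 PM

The poster session ends at 12:39 PM + 401 min = 7:20 PM.
The workshop starts at 7:20 PM − 210 min = 3:50 PM.
The panel starts at 3:50 PM − 221 min = 12:09 PM.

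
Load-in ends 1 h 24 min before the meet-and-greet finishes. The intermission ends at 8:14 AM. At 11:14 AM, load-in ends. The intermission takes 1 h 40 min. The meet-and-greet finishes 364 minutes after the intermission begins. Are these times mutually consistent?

Yes

The intermission starts at 8:14 AM − 100 min = 6:34 AM.
The meet-and-greet ends at 6:34 AM + 364 min = 12:38 PM.
Load-in ends at 12:38 PM − 84 min = 11:14 AM.
That matches the stated 11:14 AM, so the schedule is consistent.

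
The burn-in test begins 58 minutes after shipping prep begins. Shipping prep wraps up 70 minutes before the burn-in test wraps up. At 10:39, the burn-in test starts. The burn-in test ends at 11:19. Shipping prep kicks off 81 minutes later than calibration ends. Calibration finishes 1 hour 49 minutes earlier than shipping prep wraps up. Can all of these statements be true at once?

Yes

Shipping prep ends at 11:19 − 70 min = 10:09.
Calibration ends at 10:09 − 109 min = 08:20.
Shipping prep starts at 08:20 + 81 min = 09:41.
The burn-in test starts at 09:41 + 58 min = 10:39.
That matches the stated 10:39, so the schedule is consistent.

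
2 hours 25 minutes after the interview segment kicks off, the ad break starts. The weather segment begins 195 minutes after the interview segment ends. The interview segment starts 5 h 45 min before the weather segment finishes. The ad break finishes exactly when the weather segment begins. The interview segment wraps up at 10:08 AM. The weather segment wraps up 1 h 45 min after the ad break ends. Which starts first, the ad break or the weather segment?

the ad break

The weather segment starts at 10:08 AM + 195 min = 1:23 PM.
So the ad break ends at 1:23 PM.
The weather segment ends at 1:23 PM + 105 min = 3:08 PM.
The interview segment starts at 3:08 PM − 345 min = 9:23 AM.
The ad break starts at 9:23 AM + 145 min = 11:48 AM.
The ad break starts at 11:48 AM and the weather segment starts at 1:23 PM, so the ad break is first.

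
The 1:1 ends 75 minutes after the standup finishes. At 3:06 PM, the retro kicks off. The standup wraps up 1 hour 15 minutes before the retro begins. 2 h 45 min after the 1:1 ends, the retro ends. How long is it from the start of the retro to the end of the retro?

165 minutes

The standup ends at 3:06 PM − 75 min = 1:51 PM.
The 1:1 ends at 1:51 PM + 75 min = 3:06 PM.
The retro ends at 3:06 PM + 165 min = 5:51 PM.
From 3:06 PM to 5:51 PM is 165 minutes.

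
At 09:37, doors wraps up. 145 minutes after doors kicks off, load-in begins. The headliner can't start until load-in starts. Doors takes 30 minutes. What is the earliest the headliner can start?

Doors starts at 09:37 − 30 min = 09:07.
Load-in starts at 09:07 + 145 min = 11:32.
The headliner is bounded by load-in, so the earliest it can start is 11:32.

11:32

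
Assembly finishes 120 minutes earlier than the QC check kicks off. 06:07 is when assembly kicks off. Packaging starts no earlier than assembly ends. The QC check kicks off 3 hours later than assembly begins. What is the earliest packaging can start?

The QC check starts at 06:07 + 180 min = 09:07.
Assembly ends at 09:07 − 120 min = 07:07.
Packaging is bounded by assembly, so the earliest it can start is 07:07.

07:07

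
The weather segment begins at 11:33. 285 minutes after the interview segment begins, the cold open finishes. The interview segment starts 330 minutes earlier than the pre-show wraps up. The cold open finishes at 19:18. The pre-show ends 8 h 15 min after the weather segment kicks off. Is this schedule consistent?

No

The pre-show ends at 11:33 + 495 min = 19:48.
The interview segment starts at 19:48 − 330 min = 14:18.
The cold open ends at 14:18 + 285 min = 19:03.
But the cold open is also said to end at 19:18 — a 15-minute conflict.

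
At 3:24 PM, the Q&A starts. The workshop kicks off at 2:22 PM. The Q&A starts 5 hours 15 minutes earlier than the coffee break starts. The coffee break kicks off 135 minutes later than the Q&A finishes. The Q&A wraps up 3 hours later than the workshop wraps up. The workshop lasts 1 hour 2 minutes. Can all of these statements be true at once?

The workshop ends at 2:22 PM + 62 min = 3:24 PM.
The Q&A ends at 3:24 PM + 180 min = 6:24 PM.
The coffee break starts at 6:24 PM + 135 min = 8:39 PM.
The Q&A starts at 8:39 PM − 315 min = 3:24 PM.
That matches the stated 3:24 PM, so the schedule is consistent.

Yes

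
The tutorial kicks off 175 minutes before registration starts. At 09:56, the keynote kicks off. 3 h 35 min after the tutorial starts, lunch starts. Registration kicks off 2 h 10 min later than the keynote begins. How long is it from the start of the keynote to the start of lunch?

Registration starts at 09:56 + 130 min = 12:06.
The tutorial starts at 12:06 − 175 min = 09:11.
Lunch starts at 09:11 + 215 min = 12:46.
From 09:56 to 12:46 is 170 minutes.

170 minutes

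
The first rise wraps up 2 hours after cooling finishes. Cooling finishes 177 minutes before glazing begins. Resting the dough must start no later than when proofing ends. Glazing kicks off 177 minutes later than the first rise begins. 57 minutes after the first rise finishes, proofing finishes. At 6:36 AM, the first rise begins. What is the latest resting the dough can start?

Glazing starts at 6:36 AM + 177 min = 9:33 AM.
Cooling ends at 9:33 AM − 177 min = 6:36 AM.
The first rise ends at 6:36 AM + 120 min = 8:36 AM.
Proofing ends at 8:36 AM + 57 min = 9:33 AM.
Resting the dough is bounded by proofing, so the latest it can start is 9:33 AM.

9:33 AM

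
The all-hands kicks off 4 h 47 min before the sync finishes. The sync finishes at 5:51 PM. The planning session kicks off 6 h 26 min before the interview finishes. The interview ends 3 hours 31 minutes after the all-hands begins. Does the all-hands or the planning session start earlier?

The all-hands starts at 5:51 PM − 287 min = 1:04 PM.
The interview ends at 1:04 PM + 211 min = 4:35 PM.
The planning session starts at 4:35 PM − 386 min = 10:09 AM.
The all-hands starts at 1:04 PM and the planning session starts at 10:09 AM, so the planning session is first.

the planning session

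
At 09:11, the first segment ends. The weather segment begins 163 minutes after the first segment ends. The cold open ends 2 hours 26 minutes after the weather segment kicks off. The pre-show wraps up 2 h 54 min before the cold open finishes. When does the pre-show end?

The weather segment starts at 09:11 + 163 min = 11:54.
The cold open ends at 11:54 + 146 min = 14:20.
The pre-show ends at 14:20 − 174 min = 11:26.

11:26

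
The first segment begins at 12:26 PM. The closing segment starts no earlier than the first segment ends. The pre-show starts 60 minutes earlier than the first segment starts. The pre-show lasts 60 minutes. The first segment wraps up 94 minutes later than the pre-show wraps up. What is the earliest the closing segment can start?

2:00 PM

The pre-show starts at 12:26 PM − 60 min = 11:26 AM.
The pre-show ends at 11:26 AM + 60 min = 12:26 PM.
The first segment ends at 12:26 PM + 94 min = 2:00 PM.
The closing segment is bounded by the first segment, so the earliest it can start is 2:00 PM.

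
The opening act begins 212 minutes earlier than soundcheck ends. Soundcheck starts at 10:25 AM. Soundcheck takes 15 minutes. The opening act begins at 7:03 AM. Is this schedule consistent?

Soundcheck ends at 10:25 AM + 15 min = 10:40 AM.
The opening act starts at 10:40 AM − 212 min = 7:08 AM.
But the opening act is also said to start at 7:03 AM — a 5-minute conflict.

No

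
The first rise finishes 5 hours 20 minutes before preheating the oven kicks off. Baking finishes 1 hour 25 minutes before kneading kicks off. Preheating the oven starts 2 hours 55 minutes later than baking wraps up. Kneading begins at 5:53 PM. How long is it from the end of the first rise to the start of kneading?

Baking ends at 5:53 PM − 85 min = 4:28 PM.
Preheating the oven starts at 4:28 PM + 175 min = 7:23 PM.
The first rise ends at 7:23 PM − 320 min = 2:03 PM.
From 2:03 PM to 5:53 PM is 230 minutes.

230 minutes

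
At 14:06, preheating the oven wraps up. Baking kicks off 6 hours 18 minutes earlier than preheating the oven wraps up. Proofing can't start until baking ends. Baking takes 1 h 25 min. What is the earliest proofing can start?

09:13

Baking starts at 14:06 − 378 min = 07:48.
Baking ends at 07:48 + 85 min = 09:13.
Proofing is bounded by baking, so the earliest it can start is 09:13.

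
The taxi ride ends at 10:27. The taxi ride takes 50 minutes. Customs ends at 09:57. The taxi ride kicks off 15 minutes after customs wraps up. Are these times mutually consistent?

No

The taxi ride starts at 09:57 + 15 min = 10:12.
The taxi ride ends at 10:12 + 50 min = 11:02.
But the taxi ride is also said to end at 10:27 — a 35-minute conflict.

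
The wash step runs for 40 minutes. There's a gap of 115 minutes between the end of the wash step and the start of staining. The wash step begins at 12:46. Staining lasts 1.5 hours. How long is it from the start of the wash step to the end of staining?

4 hours 5 minutes

The wash step ends at 12:46 + 40 min = 13:26.
Staining starts at 13:26 + 115 min = 15:21.
Staining ends at 15:21 + 90 min = 16:51.
From 12:46 to 16:51 is 4 hours 5 minutes.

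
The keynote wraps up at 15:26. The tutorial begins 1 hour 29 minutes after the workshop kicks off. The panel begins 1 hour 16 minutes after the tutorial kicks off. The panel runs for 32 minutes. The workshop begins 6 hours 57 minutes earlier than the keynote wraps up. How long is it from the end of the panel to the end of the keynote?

The workshop starts at 15:26 − 417 min = 08:29.
The tutorial starts at 08:29 + 89 min = 09:58.
The panel starts at 09:58 + 76 min = 11:14.
The panel ends at 11:14 + 32 min = 11:46.
From 11:46 to 15:26 is 3 hours 40 minutes.

3 hours 40 minutes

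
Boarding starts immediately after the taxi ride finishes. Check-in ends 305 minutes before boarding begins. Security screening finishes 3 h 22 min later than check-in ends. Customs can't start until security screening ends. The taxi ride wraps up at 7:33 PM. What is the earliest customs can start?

5:50 PM

Boarding starts at 7:33 PM.
Check-in ends at 7:33 PM − 305 min = 2:28 PM.
Security screening ends at 2:28 PM + 202 min = 5:50 PM.
Customs is bounded by security screening, so the earliest it can start is 5:50 PM.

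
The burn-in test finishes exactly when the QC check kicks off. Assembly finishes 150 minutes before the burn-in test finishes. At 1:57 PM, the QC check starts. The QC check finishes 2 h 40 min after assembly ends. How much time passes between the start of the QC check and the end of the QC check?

The burn-in test ends at 1:57 PM.
Assembly ends at 1:57 PM − 150 min = 11:27 AM.
The QC check ends at 11:27 AM + 160 min = 2:07 PM.
From 1:57 PM to 2:07 PM is 10 minutes.

10 minutes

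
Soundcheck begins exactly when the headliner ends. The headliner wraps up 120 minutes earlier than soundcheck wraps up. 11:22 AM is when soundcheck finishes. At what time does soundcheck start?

9:22 AM

The headliner ends at 11:22 AM − 120 min = 9:22 AM.
So soundcheck starts at 9:22 AM.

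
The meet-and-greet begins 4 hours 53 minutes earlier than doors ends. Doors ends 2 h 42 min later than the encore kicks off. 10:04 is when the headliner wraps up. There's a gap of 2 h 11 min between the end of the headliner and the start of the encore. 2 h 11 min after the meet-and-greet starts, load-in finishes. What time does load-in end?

12:15

The encore starts at 10:04 + 131 min = 12:15.
Doors ends at 12:15 + 162 min = 14:57.
The meet-and-greet starts at 14:57 − 293 min = 10:04.
Load-in ends at 10:04 + 131 min = 12:15.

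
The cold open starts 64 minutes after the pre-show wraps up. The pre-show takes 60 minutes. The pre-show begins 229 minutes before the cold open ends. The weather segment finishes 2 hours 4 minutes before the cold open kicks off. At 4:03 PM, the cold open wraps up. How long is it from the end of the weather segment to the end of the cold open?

The pre-show starts at 4:03 PM − 229 min = 12:14 PM.
The pre-show ends at 12:14 PM + 60 min = 1:14 PM.
The cold open starts at 1:14 PM + 64 min = 2:18 PM.
The weather segment ends at 2:18 PM − 124 min = 12:14 PM.
From 12:14 PM to 4:03 PM is 3 hours 49 minutes.

3 hours 49 minutes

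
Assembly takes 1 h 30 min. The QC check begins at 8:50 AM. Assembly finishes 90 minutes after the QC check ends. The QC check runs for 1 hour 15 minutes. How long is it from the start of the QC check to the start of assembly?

75 minutes

The QC check ends at 8:50 AM + 75 min = 10:05 AM.
Assembly ends at 10:05 AM + 90 min = 11:35 AM.
Assembly starts at 11:35 AM − 90 min = 10:05 AM.
From 8:50 AM to 10:05 AM is 75 minutes.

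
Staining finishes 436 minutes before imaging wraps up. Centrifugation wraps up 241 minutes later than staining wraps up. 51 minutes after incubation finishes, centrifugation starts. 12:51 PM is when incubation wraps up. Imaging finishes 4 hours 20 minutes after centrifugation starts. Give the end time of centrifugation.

Centrifugation starts at 12:51 PM + 51 min = 1:42 PM.
Imaging ends at 1:42 PM + 260 min = 6:02 PM.
Staining ends at 6:02 PM − 436 min = 10:46 AM.
Centrifugation ends at 10:46 AM + 241 min = 2:47 PM.

2:47 PM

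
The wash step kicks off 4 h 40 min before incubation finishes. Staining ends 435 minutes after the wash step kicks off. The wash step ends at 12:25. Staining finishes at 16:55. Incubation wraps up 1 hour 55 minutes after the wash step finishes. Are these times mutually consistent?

Yes

Incubation ends at 12:25 + 115 min = 14:20.
The wash step starts at 14:20 − 280 min = 09:40.
Staining ends at 09:40 + 435 min = 16:55.
That matches the stated 16:55, so the schedule is consistent.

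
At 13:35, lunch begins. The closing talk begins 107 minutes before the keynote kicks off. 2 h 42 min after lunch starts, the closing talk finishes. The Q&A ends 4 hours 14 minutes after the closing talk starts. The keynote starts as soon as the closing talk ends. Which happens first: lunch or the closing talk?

lunch

The closing talk ends at 13:35 + 162 min = 16:17.
So the keynote starts at 16:17.
The closing talk starts at 16:17 − 107 min = 14:30.
Lunch starts at 13:35 and the closing talk starts at 14:30, so lunch is first.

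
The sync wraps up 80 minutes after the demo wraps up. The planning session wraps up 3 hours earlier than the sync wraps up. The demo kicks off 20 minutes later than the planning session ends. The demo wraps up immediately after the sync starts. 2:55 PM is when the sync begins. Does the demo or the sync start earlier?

the demo

The demo ends at 2:55 PM.
The sync ends at 2:55 PM + 80 min = 4:15 PM.
The planning session ends at 4:15 PM − 180 min = 1:15 PM.
The demo starts at 1:15 PM + 20 min = 1:35 PM.
The demo starts at 1:35 PM and the sync starts at 2:55 PM, so the demo is first.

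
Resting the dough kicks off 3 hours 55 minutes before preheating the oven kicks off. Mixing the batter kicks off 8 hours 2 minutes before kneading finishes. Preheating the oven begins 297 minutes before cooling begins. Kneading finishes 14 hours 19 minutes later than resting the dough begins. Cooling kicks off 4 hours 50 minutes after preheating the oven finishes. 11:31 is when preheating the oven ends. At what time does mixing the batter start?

13:46

Cooling starts at 11:31 + 290 min = 16:21.
Preheating the oven starts at 16:21 − 297 min = 11:24.
Resting the dough starts at 11:24 − 235 min = 07:29.
Kneading ends at 07:29 + 859 min = 21:48.
Mixing the batter starts at 21:48 − 482 min = 13:46.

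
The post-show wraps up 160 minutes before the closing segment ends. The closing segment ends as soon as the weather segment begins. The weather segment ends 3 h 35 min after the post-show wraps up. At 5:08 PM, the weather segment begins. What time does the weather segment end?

6:03 PM

The closing segment ends at 5:08 PM.
The post-show ends at 5:08 PM − 160 min = 2:28 PM.
The weather segment ends at 2:28 PM + 215 min = 6:03 PM.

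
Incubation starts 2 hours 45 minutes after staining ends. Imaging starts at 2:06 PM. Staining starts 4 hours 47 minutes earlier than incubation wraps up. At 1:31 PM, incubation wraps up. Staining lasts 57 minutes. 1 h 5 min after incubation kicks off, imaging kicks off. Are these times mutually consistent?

No

Staining starts at 1:31 PM − 287 min = 8:44 AM.
Staining ends at 8:44 AM + 57 min = 9:41 AM.
Incubation starts at 9:41 AM + 165 min = 12:26 PM.
Imaging starts at 12:26 PM + 65 min = 1:31 PM.
But imaging is also said to start at 2:06 PM — a 35-minute conflict.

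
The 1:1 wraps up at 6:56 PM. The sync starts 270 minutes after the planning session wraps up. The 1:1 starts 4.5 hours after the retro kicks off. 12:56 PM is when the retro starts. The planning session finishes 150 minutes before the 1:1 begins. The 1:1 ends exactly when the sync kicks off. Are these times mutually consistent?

The 1:1 starts at 12:56 PM + 270 min = 5:26 PM.
The planning session ends at 5:26 PM − 150 min = 2:56 PM.
The sync starts at 2:56 PM + 270 min = 7:26 PM.
So the 1:1 ends at 7:26 PM.
But the 1:1 is also said to end at 6:56 PM — a 30-minute conflict.

No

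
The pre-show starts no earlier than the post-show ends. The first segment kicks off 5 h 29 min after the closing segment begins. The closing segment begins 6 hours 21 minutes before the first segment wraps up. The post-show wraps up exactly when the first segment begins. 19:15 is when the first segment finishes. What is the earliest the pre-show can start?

The closing segment starts at 19:15 − 381 min = 12:54.
The first segment starts at 12:54 + 329 min = 18:23.
So the post-show ends at 18:23.
The pre-show is bounded by the post-show, so the earliest it can start is 18:23.

18:23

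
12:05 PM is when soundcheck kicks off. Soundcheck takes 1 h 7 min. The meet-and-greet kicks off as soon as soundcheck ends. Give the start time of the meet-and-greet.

1:12 PM

Soundcheck ends at 12:05 PM + 67 min = 1:12 PM.
So the meet-and-greet starts at 1:12 PM.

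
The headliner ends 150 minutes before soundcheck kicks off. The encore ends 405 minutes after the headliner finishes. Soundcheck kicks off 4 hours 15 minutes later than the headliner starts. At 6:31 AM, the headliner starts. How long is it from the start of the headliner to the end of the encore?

8 hours 30 minutes

Soundcheck starts at 6:31 AM + 255 min = 10:46 AM.
The headliner ends at 10:46 AM − 150 min = 8:16 AM.
The encore ends at 8:16 AM + 405 min = 3:01 PM.
From 6:31 AM to 3:01 PM is 8 hours 30 minutes.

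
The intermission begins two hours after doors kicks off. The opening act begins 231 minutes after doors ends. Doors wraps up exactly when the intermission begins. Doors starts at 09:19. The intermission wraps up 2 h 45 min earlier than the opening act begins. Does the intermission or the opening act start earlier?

The intermission starts at 09:19 + 120 min = 11:19.
So doors ends at 11:19.
The opening act starts at 11:19 + 231 min = 15:10.
The intermission starts at 11:19 and the opening act starts at 15:10, so the intermission is first.

the intermission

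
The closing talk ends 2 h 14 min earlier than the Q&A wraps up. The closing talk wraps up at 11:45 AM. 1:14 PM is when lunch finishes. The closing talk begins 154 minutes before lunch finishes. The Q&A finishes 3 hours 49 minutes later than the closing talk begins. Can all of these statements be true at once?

No

The closing talk starts at 1:14 PM − 154 min = 10:40 AM.
The Q&A ends at 10:40 AM + 229 min = 2:29 PM.
The closing talk ends at 2:29 PM − 134 min = 12:15 PM.
But the closing talk is also said to end at 11:45 AM — a 30-minute conflict.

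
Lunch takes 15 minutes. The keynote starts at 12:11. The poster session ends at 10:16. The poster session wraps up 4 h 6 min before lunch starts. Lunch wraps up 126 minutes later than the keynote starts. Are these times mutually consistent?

No

Lunch ends at 12:11 + 126 min = 14:17.
Lunch starts at 14:17 − 15 min = 14:02.
The poster session ends at 14:02 − 246 min = 09:56.
But the poster session is also said to end at 10:16 — a 20-minute conflict.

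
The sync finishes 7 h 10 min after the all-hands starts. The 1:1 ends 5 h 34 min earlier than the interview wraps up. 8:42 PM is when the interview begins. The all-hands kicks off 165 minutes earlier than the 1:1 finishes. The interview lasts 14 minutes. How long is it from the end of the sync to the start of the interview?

55 minutes

The interview ends at 8:42 PM + 14 min = 8:56 PM.
The 1:1 ends at 8:56 PM − 334 min = 3:22 PM.
The all-hands starts at 3:22 PM − 165 min = 12:37 PM.
The sync ends at 12:37 PM + 430 min = 7:47 PM.
From 7:47 PM to 8:42 PM is 55 minutes.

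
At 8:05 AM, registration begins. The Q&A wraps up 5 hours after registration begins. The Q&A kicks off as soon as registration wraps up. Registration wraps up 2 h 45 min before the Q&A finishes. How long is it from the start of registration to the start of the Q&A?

2 h 15 min

The Q&A ends at 8:05 AM + 300 min = 1:05 PM.
Registration ends at 1:05 PM − 165 min = 10:20 AM.
So the Q&A starts at 10:20 AM.
From 8:05 AM to 10:20 AM is 2 h 15 min.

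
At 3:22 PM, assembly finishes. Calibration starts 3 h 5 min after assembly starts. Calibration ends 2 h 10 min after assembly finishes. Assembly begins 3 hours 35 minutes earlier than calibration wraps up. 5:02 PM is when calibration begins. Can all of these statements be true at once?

Calibration ends at 3:22 PM + 130 min = 5:32 PM.
Assembly starts at 5:32 PM − 215 min = 1:57 PM.
Calibration starts at 1:57 PM + 185 min = 5:02 PM.
That matches the stated 5:02 PM, so the schedule is consistent.

Yes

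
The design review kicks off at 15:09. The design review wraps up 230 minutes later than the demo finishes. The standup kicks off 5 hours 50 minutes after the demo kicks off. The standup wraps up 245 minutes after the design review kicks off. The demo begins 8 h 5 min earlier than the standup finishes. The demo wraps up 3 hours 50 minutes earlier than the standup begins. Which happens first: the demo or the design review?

The standup ends at 15:09 + 245 min = 19:14.
The demo starts at 19:14 − 485 min = 11:09.
The demo starts at 11:09 and the design review starts at 15:09, so the demo is first.

the demo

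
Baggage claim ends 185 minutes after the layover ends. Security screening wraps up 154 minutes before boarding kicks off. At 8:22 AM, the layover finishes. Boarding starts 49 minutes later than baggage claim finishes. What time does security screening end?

Baggage claim ends at 8:22 AM + 185 min = 11:27 AM.
Boarding starts at 11:27 AM + 49 min = 12:16 PM.
Security screening ends at 12:16 PM − 154 min = 9:42 AM.

9:42 AM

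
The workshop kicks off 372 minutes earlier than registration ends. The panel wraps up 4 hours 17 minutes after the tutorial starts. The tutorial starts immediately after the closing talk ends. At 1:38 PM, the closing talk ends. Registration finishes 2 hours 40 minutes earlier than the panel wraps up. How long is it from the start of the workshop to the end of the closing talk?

4 hours 35 minutes

The tutorial starts at 1:38 PM.
The panel ends at 1:38 PM + 257 min = 5:55 PM.
Registration ends at 5:55 PM − 160 min = 3:15 PM.
The workshop starts at 3:15 PM − 372 min = 9:03 AM.
From 9:03 AM to 1:38 PM is 4 hours 35 minutes.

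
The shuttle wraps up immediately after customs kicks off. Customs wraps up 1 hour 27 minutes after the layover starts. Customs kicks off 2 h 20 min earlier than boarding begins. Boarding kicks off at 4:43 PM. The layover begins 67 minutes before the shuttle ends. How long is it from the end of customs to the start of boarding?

Customs starts at 4:43 PM − 140 min = 2:23 PM.
So the shuttle ends at 2:23 PM.
The layover starts at 2:23 PM − 67 min = 1:16 PM.
Customs ends at 1:16 PM + 87 min = 2:43 PM.
From 2:43 PM to 4:43 PM is two hours.

two hours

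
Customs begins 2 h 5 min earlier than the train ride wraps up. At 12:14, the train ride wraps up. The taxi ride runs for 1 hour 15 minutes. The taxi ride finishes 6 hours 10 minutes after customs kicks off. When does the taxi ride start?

15:04

Customs starts at 12:14 − 125 min = 10:09.
The taxi ride ends at 10:09 + 370 min = 16:19.
The taxi ride starts at 16:19 − 75 min = 15:04.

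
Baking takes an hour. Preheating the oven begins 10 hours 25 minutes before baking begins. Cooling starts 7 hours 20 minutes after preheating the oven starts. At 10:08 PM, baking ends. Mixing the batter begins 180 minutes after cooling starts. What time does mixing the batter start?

9:03 PM

Baking starts at 10:08 PM − 60 min = 9:08 PM.
Preheating the oven starts at 9:08 PM − 625 min = 10:43 AM.
Cooling starts at 10:43 AM + 440 min = 6:03 PM.
Mixing the batter starts at 6:03 PM + 180 min = 9:03 PM.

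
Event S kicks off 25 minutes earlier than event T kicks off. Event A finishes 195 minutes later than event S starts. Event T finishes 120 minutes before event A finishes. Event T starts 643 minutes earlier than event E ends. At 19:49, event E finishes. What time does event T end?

Event T starts at 19:49 − 643 min = 09:06.
Event S starts at 09:06 − 25 min = 08:41.
Event A ends at 08:41 + 195 min = 11:56.
Event T ends at 11:56 − 120 min = 09:56.

09:56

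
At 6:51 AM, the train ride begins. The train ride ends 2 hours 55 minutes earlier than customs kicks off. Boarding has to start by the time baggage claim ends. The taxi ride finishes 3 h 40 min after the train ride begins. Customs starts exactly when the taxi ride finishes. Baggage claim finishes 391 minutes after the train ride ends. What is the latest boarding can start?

The taxi ride ends at 6:51 AM + 220 min = 10:31 AM.
So customs starts at 10:31 AM.
The train ride ends at 10:31 AM − 175 min = 7:36 AM.
Baggage claim ends at 7:36 AM + 391 min = 2:07 PM.
Boarding is bounded by baggage claim, so the latest it can start is 2:07 PM.

2:07 PM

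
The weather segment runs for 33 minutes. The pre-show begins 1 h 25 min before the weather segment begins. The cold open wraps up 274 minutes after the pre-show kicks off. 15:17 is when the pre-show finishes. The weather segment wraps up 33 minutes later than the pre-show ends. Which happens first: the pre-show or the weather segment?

the pre-show

The weather segment ends at 15:17 + 33 min = 15:50.
The weather segment starts at 15:50 − 33 min = 15:17.
The pre-show starts at 15:17 − 85 min = 13:52.
The pre-show starts at 13:52 and the weather segment starts at 15:17, so the pre-show is first.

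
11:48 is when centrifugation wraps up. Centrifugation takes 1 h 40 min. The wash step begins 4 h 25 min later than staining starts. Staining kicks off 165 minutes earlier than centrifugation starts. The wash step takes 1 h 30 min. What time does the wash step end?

Centrifugation starts at 11:48 − 100 min = 10:08.
Staining starts at 10:08 − 165 min = 07:23.
The wash step starts at 07:23 + 265 min = 11:48.
The wash step ends at 11:48 + 90 min = 13:18.

13:18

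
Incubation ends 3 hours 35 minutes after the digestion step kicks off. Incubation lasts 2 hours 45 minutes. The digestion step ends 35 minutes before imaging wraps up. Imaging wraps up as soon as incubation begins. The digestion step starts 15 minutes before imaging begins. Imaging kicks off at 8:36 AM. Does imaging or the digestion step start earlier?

the digestion step

The digestion step starts at 8:36 AM − 15 min = 8:21 AM.
Imaging starts at 8:36 AM and the digestion step starts at 8:21 AM, so the digestion step is first.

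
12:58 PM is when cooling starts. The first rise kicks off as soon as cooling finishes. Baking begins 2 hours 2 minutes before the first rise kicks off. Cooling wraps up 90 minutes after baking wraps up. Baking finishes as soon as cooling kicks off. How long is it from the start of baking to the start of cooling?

32 minutes

Baking ends at 12:58 PM.
Cooling ends at 12:58 PM + 90 min = 2:28 PM.
So the first rise starts at 2:28 PM.
Baking starts at 2:28 PM − 122 min = 12:26 PM.
From 12:26 PM to 12:58 PM is 32 minutes.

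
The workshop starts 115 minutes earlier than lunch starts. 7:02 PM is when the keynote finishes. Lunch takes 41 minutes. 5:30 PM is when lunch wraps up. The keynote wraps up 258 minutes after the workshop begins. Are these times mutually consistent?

No

Lunch starts at 5:30 PM − 41 min = 4:49 PM.
The workshop starts at 4:49 PM − 115 min = 2:54 PM.
The keynote ends at 2:54 PM + 258 min = 7:12 PM.
But the keynote is also said to end at 7:02 PM — a 10-minute conflict.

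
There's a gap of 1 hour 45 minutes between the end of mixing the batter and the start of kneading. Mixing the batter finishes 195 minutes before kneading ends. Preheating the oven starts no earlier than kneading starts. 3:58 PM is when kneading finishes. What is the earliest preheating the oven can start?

2:28 PM

Mixing the batter ends at 3:58 PM − 195 min = 12:43 PM.
Kneading starts at 12:43 PM + 105 min = 2:28 PM.
Preheating the oven is bounded by kneading, so the earliest it can start is 2:28 PM.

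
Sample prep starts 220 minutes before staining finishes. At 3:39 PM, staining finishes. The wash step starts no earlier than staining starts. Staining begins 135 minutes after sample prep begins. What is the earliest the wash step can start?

Sample prep starts at 3:39 PM − 220 min = 11:59 AM.
Staining starts at 11:59 AM + 135 min = 2:14 PM.
The wash step is bounded by staining, so the earliest it can start is 2:14 PM.

2:14 PM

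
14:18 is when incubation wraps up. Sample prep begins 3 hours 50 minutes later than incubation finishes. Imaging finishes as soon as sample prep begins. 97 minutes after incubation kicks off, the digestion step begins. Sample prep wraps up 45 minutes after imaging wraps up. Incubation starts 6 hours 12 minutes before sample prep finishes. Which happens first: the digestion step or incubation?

incubation

Sample prep starts at 14:18 + 230 min = 18:08.
So imaging ends at 18:08.
Sample prep ends at 18:08 + 45 min = 18:53.
Incubation starts at 18:53 − 372 min = 12:41.
The digestion step starts at 12:41 + 97 min = 14:18.
The digestion step starts at 14:18 and incubation starts at 12:41, so incubation is first.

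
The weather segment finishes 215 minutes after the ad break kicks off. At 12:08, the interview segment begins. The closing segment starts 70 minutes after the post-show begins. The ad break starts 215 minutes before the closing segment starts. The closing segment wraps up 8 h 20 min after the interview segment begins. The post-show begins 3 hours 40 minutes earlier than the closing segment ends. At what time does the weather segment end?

17:58

The closing segment ends at 12:08 + 500 min = 20:28.
The post-show starts at 20:28 − 220 min = 16:48.
The closing segment starts at 16:48 + 70 min = 17:58.
The ad break starts at 17:58 − 215 min = 14:23.
The weather segment ends at 14:23 + 215 min = 17:58.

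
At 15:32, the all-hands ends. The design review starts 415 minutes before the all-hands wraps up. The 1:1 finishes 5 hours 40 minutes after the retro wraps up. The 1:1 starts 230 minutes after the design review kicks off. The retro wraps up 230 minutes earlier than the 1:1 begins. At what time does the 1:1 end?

14:17

The design review starts at 15:32 − 415 min = 08:37.
The 1:1 starts at 08:37 + 230 min = 12:27.
The retro ends at 12:27 − 230 min = 08:37.
The 1:1 ends at 08:37 + 340 min = 14:17.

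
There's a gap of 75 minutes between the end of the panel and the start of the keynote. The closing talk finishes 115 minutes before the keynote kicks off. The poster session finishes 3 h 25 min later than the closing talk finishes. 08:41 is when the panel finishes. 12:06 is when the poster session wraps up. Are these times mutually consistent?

The keynote starts at 08:41 + 75 min = 09:56.
The closing talk ends at 09:56 − 115 min = 08:01.
The poster session ends at 08:01 + 205 min = 11:26.
But the poster session is also said to end at 12:06 — a 40-minute conflict.

No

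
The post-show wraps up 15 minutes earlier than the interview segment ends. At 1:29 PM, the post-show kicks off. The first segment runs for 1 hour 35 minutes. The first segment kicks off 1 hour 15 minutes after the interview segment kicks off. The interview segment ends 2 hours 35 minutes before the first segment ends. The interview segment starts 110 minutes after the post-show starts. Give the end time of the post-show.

3:19 PM

The interview segment starts at 1:29 PM + 110 min = 3:19 PM.
The first segment starts at 3:19 PM + 75 min = 4:34 PM.
The first segment ends at 4:34 PM + 95 min = 6:09 PM.
The interview segment ends at 6:09 PM − 155 min = 3:34 PM.
The post-show ends at 3:34 PM − 15 min = 3:19 PM.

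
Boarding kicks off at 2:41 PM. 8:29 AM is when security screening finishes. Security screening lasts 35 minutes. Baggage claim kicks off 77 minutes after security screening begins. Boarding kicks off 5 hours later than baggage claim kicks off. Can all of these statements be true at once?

No

Security screening starts at 8:29 AM − 35 min = 7:54 AM.
Baggage claim starts at 7:54 AM + 77 min = 9:11 AM.
Boarding starts at 9:11 AM + 300 min = 2:11 PM.
But boarding is also said to start at 2:41 PM — a 30-minute conflict.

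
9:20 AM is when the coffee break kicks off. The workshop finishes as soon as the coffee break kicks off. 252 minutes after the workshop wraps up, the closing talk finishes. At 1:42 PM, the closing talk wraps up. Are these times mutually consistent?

The workshop ends at 9:20 AM.
The closing talk ends at 9:20 AM + 252 min = 1:32 PM.
But the closing talk is also said to end at 1:42 PM — a 10-minute conflict.

No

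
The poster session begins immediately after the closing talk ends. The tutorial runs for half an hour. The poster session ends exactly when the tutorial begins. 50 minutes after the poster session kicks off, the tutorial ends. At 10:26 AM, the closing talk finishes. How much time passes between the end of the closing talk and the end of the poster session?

The poster session starts at 10:26 AM.
The tutorial ends at 10:26 AM + 50 min = 11:16 AM.
The tutorial starts at 11:16 AM − 30 min = 10:46 AM.
So the poster session ends at 10:46 AM.
From 10:26 AM to 10:46 AM is 20 minutes.

20 minutes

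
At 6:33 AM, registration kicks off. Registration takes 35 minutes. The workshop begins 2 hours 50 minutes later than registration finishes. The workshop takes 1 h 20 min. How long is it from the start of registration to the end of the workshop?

Registration ends at 6:33 AM + 35 min = 7:08 AM.
The workshop starts at 7:08 AM + 170 min = 9:58 AM.
The workshop ends at 9:58 AM + 80 min = 11:18 AM.
From 6:33 AM to 11:18 AM is 4 hours 45 minutes.

4 hours 45 minutes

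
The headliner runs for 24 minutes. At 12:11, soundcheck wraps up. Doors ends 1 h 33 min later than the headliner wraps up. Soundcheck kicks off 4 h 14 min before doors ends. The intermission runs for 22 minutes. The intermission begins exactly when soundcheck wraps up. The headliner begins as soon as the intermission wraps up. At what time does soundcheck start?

The intermission starts at 12:11.
The intermission ends at 12:11 + 22 min = 12:33.
So the headliner starts at 12:33.
The headliner ends at 12:33 + 24 min = 12:57.
Doors ends at 12:57 + 93 min = 14:30.
Soundcheck starts at 14:30 − 254 min = 10:16.

10:16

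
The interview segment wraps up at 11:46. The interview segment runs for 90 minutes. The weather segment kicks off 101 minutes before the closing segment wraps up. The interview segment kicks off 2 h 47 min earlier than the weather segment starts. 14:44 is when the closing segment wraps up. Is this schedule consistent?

The weather segment starts at 14:44 − 101 min = 13:03.
The interview segment starts at 13:03 − 167 min = 10:16.
The interview segment ends at 10:16 + 90 min = 11:46.
That matches the stated 11:46, so the schedule is consistent.

Yes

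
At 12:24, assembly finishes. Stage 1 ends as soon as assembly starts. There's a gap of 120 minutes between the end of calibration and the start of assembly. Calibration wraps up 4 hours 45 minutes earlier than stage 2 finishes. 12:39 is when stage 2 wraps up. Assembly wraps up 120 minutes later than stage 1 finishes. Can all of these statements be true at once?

No

Calibration ends at 12:39 − 285 min = 07:54.
Assembly starts at 07:54 + 120 min = 09:54.
So stage 1 ends at 09:54.
Assembly ends at 09:54 + 120 min = 11:54.
But assembly is also said to end at 12:24 — a 30-minute conflict.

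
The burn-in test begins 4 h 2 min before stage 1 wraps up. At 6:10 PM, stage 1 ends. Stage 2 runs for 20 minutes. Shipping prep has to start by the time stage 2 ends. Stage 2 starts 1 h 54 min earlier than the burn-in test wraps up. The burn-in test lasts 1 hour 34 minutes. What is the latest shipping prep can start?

2:08 PM

The burn-in test starts at 6:10 PM − 242 min = 2:08 PM.
The burn-in test ends at 2:08 PM + 94 min = 3:42 PM.
Stage 2 starts at 3:42 PM − 114 min = 1:48 PM.
Stage 2 ends at 1:48 PM + 20 min = 2:08 PM.
Shipping prep is bounded by stage 2, so the latest it can start is 2:08 PM.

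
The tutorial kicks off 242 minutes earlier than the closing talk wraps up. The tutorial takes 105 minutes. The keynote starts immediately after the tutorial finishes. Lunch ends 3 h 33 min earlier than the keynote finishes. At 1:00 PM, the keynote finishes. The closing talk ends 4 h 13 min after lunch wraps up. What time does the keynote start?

Lunch ends at 1:00 PM − 213 min = 9:27 AM.
The closing talk ends at 9:27 AM + 253 min = 1:40 PM.
The tutorial starts at 1:40 PM − 242 min = 9:38 AM.
The tutorial ends at 9:38 AM + 105 min = 11:23 AM.
So the keynote starts at 11:23 AM.

11:23 AM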